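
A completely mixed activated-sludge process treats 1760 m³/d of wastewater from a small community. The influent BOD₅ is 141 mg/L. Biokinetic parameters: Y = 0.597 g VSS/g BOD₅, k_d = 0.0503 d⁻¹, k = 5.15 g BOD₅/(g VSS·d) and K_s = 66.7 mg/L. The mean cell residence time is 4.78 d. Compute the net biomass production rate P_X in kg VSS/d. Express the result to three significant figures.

P_X ≈ 114 kg VSS/d

For a completely mixed reactor with recycle the Lawrence–McCarty relation gives S = K_s·(1 + k_d·θ_c) / [θ_c·(Y·k − k_d) − 1] = 66.7 × (1 + 0.0503 × 4.78) / [4.78 × (0.597 × 5.15 − 0.0503) − 1] = 82.74 / 13.46 = 6.149 mg/L.
Correct the yield for decay: Y_obs = Y/(1 + k_d θ_c) = 0.597 / (1 + 0.0503 × 4.78) = 0.597 / 1.240 = 0.4813.
Q·(S₀ − S) = 1760 × (141 − 6.15) × 10⁻³ = 237.3 kg/d removed.
Net biomass production P_X = Y_obs × Q·(S₀ − S) = 0.4813 × 237.3 = 114.2 kg VSS/d.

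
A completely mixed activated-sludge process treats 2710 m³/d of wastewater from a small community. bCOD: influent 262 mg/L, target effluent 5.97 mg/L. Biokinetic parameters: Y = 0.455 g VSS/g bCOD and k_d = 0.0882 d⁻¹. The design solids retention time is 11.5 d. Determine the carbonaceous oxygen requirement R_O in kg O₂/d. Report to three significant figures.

Y_obs = Y / (1 + k_d θ_c) = 0.455 / (1 + 0.0882 × 11.5) = 0.455 / 2.014 = 0.2259.
ΔS = 262 − 5.97 = 256.0 mg/L, so the substrate removal rate is 2710 × 256.0/1000 = 693.8 kg bCOD/d.
Net sludge production P_X = 0.2259 × 693.8 = 156.7 kg VSS/d.
R_O = Q·(S₀ − S) − 1.42·P_X = 693.8 − 1.42 × 156.7 = 471.3 kg O₂/d.

R_O ≈ 471 kg O₂/d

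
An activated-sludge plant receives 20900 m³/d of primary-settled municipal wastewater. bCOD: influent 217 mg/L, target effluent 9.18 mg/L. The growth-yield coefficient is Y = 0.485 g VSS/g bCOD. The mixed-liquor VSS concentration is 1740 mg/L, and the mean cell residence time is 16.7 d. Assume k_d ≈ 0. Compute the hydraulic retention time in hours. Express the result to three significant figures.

With k_d = 0 the design equation reduces to V = Y Q (S₀−S) θ_c / X = 0.485 × 20900 × (217 − 9.18) × 16.7 / 1740 = 20218 m³.
Hydraulic retention time τ = V/Q = 20218 / 20900 = 0.9674 d = 23.22 h.

τ ≈ 23.2 h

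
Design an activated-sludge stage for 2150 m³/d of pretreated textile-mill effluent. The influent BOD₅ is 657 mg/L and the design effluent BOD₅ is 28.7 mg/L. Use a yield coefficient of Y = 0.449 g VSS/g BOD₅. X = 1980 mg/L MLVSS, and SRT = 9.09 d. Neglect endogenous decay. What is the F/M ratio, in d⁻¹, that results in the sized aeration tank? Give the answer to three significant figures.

V·X = Y·Q·ΔS·θ_c gives V = 0.449 × 2150 × (657 − 28.7) × 9.09 / 1980 = 2785 m³.
Food-to-microorganism ratio F/M = Q S₀ / (V X) = 2150 × 657 / (2785 × 1980) = 0.2562 d⁻¹.

F/M ≈ 0.256 d⁻¹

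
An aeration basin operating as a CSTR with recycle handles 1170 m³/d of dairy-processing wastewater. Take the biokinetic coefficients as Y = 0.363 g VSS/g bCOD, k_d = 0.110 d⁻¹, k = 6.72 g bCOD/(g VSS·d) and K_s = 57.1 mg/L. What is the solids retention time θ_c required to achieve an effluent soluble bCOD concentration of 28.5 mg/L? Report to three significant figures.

At the target effluent, Y k S/(K_s+S) = 0.363×6.72×28.5/85.60 = 0.8122 d⁻¹.
1/θ_c = 0.8122 − 0.110 = 0.7022 d⁻¹, so θ_c = 1.424 d.

θ_c ≈ 1.42 d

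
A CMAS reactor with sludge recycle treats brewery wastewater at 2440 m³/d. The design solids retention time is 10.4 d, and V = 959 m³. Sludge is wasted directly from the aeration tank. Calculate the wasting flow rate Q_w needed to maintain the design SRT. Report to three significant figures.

Wasting from the aeration tank: Q_w = V / θ_c = 959.0 / 10.4 = 92.21 m³/d.

Q_w ≈ 92.2 m³/d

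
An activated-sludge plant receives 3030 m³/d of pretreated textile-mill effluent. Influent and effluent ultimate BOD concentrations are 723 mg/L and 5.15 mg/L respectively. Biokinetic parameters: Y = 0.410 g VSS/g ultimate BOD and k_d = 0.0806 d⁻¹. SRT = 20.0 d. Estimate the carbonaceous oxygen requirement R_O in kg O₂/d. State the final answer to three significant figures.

R_O ≈ 1690 kg O₂/d

Observed yield with endogenous decay: Y_obs = Y / (1 + k_d·θ_c) = 0.410 / (1 + 0.0806 × 20.0) = 0.410 / 2.612 = 0.1570 g VSS/g ultimate BOD.
ΔS = 723 − 5.15 = 717.9 mg/L, so the substrate removal rate is 3030 × 717.9/1000 = 2175 kg ultimate BOD/d.
P_X = Y_obs·Q·(S₀ − S) = 0.1570 × 2175 = 341.4 kg VSS/d.
R_O = Q·(S₀ − S) − 1.42·P_X = 2175 − 1.42 × 341.4 = 1690 kg O₂/d.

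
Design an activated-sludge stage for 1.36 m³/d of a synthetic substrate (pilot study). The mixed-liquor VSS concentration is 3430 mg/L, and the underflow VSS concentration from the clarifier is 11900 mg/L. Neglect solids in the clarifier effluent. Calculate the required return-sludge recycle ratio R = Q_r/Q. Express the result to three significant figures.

R ≈ 0.405

Mass balance around the secondary clarifier (neglecting effluent solids): R = X / (X_r − X) = 3430 / (11900 − 3430) = 0.4050.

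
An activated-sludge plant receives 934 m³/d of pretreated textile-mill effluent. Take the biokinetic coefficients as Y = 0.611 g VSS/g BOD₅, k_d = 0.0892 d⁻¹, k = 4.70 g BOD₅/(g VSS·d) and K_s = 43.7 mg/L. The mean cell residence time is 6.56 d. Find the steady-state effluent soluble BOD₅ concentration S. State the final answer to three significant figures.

Effluent substrate depends only on kinetics and SRT: S = K_s(1 + k_d θ_c) / [θ_c(Yk − k_d) − 1] = 43.7 × (1 + 0.0892 × 6.56) / [6.56 × (0.611 × 4.70 − 0.0892) − 1] = 69.27 / 17.25 = 4.015 mg/L.

S ≈ 4.01 mg/L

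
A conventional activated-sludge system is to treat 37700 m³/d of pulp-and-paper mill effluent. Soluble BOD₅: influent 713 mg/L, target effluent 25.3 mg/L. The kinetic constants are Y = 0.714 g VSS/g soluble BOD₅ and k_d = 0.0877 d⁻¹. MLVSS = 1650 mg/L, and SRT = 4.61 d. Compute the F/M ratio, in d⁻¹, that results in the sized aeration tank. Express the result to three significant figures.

Steady-state biomass mass balance: V·X·(1 + k_d·θ_c) = Y·Q·(S₀ − S)·θ_c, so V = 0.714 × 37700 × (713 − 25.3) × 4.61 / [1650 × (1 + 0.0877 × 4.61)] = 8.53×10^7 / 2317 = 36830 m³.
F/M = applied load / biomass = Q·S₀/(V·X) = 37700 × 713 / (36830 × 1650) = 0.4423 d⁻¹.

F/M ≈ 0.442 d⁻¹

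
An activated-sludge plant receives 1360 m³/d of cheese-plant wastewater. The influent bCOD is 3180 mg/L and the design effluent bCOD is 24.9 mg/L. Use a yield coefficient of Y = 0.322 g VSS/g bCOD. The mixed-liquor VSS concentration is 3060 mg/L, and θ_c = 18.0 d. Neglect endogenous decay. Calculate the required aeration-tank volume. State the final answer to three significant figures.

With k_d = 0 the design equation reduces to V = Y Q (S₀−S) θ_c / X = 0.322 × 1360 × (3180 − 24.9) × 18.0 / 3060 = 8128 m³.

V ≈ 8130 m³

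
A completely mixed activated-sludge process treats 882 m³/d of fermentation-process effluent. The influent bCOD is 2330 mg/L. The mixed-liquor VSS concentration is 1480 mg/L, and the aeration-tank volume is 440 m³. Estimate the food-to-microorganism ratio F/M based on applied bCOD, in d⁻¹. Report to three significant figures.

F/M ≈ 3.16 d⁻¹

F/M = applied load / biomass = Q·S₀/(V·X) = 882 × 2330 / (440.0 × 1480) = 3.156 d⁻¹.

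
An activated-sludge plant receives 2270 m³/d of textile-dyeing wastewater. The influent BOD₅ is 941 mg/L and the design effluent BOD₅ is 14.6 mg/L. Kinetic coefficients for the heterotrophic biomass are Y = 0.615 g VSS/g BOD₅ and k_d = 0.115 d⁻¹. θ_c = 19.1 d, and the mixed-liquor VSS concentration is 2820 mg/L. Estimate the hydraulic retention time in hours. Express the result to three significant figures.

Rearranging the biomass balance for a CMAS with decay, V = Y·Q·ΔS·θ_c / [X·(1+k_d θ_c)] = 0.615 × 2270 × (941 − 14.6) × 19.1 / [2820 × (1 + 0.115 × 19.1)] = 2.47×10^7 / 9014 = 2740 m³.
HRT = V/Q = 2740 m³ / 2270 m³·d⁻¹ = 1.207 d × 24 = 28.97 h.

τ ≈ 29.0 h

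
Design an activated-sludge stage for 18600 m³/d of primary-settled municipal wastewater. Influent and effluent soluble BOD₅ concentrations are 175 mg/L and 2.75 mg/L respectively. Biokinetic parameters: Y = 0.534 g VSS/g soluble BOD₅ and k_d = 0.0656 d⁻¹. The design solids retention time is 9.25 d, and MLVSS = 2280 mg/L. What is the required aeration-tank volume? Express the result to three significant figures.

V ≈ 4320 m³

Steady-state biomass mass balance: V·X·(1 + k_d·θ_c) = Y·Q·(S₀ − S)·θ_c, so V = 0.534 × 18600 × (175 − 2.75) × 9.25 / [2280 × (1 + 0.0656 × 9.25)] = 1.58×10^7 / 3664 = 4320 m³.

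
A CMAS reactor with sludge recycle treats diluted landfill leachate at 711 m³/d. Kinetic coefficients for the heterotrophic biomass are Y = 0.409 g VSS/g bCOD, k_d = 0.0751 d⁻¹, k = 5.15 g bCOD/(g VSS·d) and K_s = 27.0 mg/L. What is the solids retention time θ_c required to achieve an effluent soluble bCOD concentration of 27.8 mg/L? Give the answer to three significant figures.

θ_c ≈ 1.01 d

From 1/θ_c = Y·k·S/(K_s + S) − k_d: Y·k·S/(K_s+S) = 0.409 × 5.15 × 27.8 / (27.0 + 27.8) = 1.069 d⁻¹.
1/θ_c = 1.069 − 0.0751 = 0.9934 d⁻¹, so θ_c = 1.007 d.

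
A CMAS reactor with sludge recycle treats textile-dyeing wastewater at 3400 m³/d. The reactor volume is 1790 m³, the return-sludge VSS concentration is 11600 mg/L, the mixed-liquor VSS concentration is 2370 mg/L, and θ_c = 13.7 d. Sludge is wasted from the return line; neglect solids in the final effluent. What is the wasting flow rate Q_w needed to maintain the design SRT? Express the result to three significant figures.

Q_w ≈ 26.7 m³/d

Wasting from the return line (neglecting effluent solids): Q_w = V·X / (θ_c·X_r) = 1790 × 2370 / (13.7 × 11600) = 26.69 m³/d.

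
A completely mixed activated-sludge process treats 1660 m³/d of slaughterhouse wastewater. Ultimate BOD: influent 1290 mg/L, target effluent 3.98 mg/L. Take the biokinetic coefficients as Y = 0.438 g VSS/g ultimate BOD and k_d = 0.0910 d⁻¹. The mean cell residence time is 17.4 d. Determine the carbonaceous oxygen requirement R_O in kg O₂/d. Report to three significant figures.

R_O ≈ 1620 kg O₂/d

Correct the yield for decay: Y_obs = Y/(1 + k_d θ_c) = 0.438 / (1 + 0.0910 × 17.4) = 0.438 / 2.583 = 0.1695.
Mass of ultimate BOD removed per day: Q(S₀ − S) = 1660 × 1286 g/m³ = 2135 kg/d.
P_X = Y_obs·Q·(S₀ − S) = 0.1695 × 2135 = 361.9 kg VSS/d.
Carbonaceous O₂ demand = substrate oxidised − cell-mass equivalent = 2135 − 1.42 × 361.9 = 1621 kg O₂/d.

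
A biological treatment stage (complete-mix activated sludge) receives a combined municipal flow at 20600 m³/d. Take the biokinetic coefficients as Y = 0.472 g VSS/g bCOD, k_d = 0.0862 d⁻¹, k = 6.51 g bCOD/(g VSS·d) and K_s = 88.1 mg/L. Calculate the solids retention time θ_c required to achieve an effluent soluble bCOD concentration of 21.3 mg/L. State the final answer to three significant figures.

Specific growth rate at S = 21.3 mg/L: μ = YkS/(K_s+S) = 0.472·6.51·21.3/(88.1+21.3) = 0.5983 d⁻¹.
θ_c = 1/(μ − k_d) = 1/(0.5983 − 0.0862) = 1/0.5121 = 1.953 d.

θ_c ≈ 1.95 d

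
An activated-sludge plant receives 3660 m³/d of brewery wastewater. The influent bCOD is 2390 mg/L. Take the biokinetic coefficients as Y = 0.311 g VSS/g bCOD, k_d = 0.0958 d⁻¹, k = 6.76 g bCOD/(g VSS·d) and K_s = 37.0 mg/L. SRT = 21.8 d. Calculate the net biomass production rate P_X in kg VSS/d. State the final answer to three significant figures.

P_X ≈ 880 kg VSS/d

From the Monod/SRT balance for a CMAS, S = K_s·(1+k_d θ_c)/[θ_c·(Y k − k_d) − 1] = 37.0 × (1 + 0.0958 × 21.8) / [21.8 × (0.311 × 6.76 − 0.0958) − 1] = 114.3 / 42.74 = 2.673 mg/L.
Y_obs = Y / (1 + k_d θ_c) = 0.311 / (1 + 0.0958 × 21.8) = 0.311 / 3.088 = 0.1007.
Q·(S₀ − S) = 3660 × (2390 − 2.67) × 10⁻³ = 8738 kg/d removed.
Net biomass production P_X = Y_obs × Q·(S₀ − S) = 0.1007 × 8738 = 879.9 kg VSS/d.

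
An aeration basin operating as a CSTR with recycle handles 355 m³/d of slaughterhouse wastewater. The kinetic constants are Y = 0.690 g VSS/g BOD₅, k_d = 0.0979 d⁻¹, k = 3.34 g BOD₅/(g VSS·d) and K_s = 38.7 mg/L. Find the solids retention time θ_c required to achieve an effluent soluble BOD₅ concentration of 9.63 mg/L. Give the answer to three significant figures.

θ_c ≈ 2.77 d

At the target effluent, Y k S/(K_s+S) = 0.690×3.34×9.63/48.33 = 0.4592 d⁻¹.
Then 1/θ_c = μ − k_d = 0.4592 − 0.0979 = 0.3613 d⁻¹, giving θ_c = 2.768 d.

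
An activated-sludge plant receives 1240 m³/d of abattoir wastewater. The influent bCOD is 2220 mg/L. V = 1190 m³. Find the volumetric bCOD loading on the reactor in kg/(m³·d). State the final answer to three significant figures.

L_v ≈ 2.31 kg bCOD/(m³·d)

L_v = Q S₀ / V = 1240 × 2220 × 10⁻³ / 1190 = 2.313 kg/(m³·d).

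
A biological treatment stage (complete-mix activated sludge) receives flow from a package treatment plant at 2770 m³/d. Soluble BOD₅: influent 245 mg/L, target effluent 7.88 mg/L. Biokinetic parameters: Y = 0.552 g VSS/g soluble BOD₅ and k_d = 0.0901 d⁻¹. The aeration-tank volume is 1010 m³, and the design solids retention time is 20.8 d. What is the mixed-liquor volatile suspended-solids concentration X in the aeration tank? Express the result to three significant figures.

X ≈ 2600 mg/L

From V·X·(1 + k_d·θ_c) = Y·Q·(S₀ − S)·θ_c: X = 0.552 × 2770 × (245 − 7.88) × 20.8 / [1010 × (1 + 0.0901 × 20.8)] = 2598 mg/L.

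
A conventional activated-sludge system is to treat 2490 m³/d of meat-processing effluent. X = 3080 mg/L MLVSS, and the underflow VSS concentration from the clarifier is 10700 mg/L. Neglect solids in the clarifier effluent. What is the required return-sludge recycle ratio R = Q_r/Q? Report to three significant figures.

Mass balance around the secondary clarifier (neglecting effluent solids): R = X / (X_r − X) = 3080 / (10700 − 3080) = 0.4042.

R ≈ 0.404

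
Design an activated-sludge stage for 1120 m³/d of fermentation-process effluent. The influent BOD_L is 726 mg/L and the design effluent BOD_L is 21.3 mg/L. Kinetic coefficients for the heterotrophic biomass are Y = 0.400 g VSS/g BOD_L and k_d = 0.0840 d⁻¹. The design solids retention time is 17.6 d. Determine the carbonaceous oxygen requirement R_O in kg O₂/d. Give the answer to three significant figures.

Y_obs = Y / (1 + k_d θ_c) = 0.400 / (1 + 0.0840 × 17.6) = 0.400 / 2.478 = 0.1614.
Q·(S₀ − S) = 1120 × (726 − 21.3) × 10⁻³ = 789.3 kg/d removed.
Biomass synthesised: P_X = Y_obs × 789.3 = 127.4 kg VSS/d.
Carbonaceous O₂ demand = substrate oxidised − cell-mass equivalent = 789.3 − 1.42 × 127.4 = 608.4 kg O₂/d.

R_O ≈ 608 kg O₂/d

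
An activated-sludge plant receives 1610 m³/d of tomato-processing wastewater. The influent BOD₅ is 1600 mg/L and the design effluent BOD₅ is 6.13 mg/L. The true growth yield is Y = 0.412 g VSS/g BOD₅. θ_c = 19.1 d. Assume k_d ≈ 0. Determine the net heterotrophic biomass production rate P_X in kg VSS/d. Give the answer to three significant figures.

P_X ≈ 1060 kg VSS/d

Since k_d ≈ 0, Y_obs = Y = 0.412 g VSS/g BOD₅.
ΔS = 1600 − 6.13 = 1594 mg/L, so the substrate removal rate is 1610 × 1594/1000 = 2566 kg BOD₅/d.
So the net sludge growth is P_X = 0.4120 × 2566 = 1057 kg VSS/d.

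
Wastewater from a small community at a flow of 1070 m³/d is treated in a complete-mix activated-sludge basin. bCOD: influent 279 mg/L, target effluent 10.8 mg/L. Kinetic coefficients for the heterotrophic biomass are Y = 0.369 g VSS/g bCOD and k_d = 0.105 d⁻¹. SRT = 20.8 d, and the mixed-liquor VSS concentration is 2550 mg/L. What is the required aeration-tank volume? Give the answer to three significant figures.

Steady-state biomass mass balance: V·X·(1 + k_d·θ_c) = Y·Q·(S₀ − S)·θ_c, so V = 0.369 × 1070 × (279 − 10.8) × 20.8 / [2550 × (1 + 0.105 × 20.8)] = 2.2×10^6 / 8119 = 271.3 m³.

V ≈ 271 m³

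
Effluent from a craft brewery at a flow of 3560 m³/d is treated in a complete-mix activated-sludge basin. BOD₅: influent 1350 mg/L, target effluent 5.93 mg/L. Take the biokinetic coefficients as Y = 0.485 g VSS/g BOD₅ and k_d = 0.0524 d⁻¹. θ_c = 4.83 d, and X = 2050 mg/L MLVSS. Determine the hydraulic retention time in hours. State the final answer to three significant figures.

τ ≈ 29.4 h

Steady-state biomass mass balance: V·X·(1 + k_d·θ_c) = Y·Q·(S₀ − S)·θ_c, so V = 0.485 × 3560 × (1350 − 5.93) × 4.83 / [2050 × (1 + 0.0524 × 4.83)] = 1.12×10^7 / 2569 = 4363 m³.
HRT = V/Q = 4363 m³ / 3560 m³·d⁻¹ = 1.226 d × 24 = 29.42 h.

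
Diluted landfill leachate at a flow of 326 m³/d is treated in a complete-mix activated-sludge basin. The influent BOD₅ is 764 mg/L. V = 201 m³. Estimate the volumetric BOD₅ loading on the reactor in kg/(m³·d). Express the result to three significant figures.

L_v = Q S₀ / V = 326 × 764 × 10⁻³ / 201.0 = 1.239 kg/(m³·d).

L_v ≈ 1.24 kg BOD₅/(m³·d)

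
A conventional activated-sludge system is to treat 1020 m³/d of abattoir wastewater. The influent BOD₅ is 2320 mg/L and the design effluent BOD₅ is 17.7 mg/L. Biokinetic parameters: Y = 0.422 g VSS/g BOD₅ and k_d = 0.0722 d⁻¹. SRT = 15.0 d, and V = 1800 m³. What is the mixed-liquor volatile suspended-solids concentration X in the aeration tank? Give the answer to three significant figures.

X ≈ 3960 mg/L

From V·X·(1 + k_d·θ_c) = Y·Q·(S₀ − S)·θ_c: X = 0.422 × 1020 × (2320 − 17.7) × 15.0 / [1800 × (1 + 0.0722 × 15.0)] = 3965 mg/L.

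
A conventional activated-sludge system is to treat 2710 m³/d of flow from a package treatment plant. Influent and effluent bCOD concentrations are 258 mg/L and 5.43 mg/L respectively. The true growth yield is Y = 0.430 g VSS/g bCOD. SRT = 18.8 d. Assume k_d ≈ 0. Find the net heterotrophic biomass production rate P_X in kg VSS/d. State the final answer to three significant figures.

P_X ≈ 294 kg VSS/d

Since k_d ≈ 0, Y_obs = Y = 0.430 g VSS/g bCOD.
Substrate removed = Q·(S₀ − S) = 2710 m³/d × (258 − 5.43) g/m³ = 6.84×10^5 g/d = 684.5 kg/d.
So the net sludge growth is P_X = 0.4300 × 684.5 = 294.3 kg VSS/d.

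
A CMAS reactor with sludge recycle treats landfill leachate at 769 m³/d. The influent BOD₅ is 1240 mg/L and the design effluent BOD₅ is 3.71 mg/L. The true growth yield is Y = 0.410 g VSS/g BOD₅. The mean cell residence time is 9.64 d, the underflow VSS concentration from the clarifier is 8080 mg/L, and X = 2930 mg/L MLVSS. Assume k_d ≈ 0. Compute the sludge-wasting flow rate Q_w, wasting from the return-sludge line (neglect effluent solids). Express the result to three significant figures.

Q_w ≈ 48.2 m³/d

Biomass mass balance (decay neglected): V·X = Y·Q·(S₀ − S)·θ_c, so V = 0.410 × 769 × (1240 − 3.71) × 9.64 / 2930 = 1282 m³.
Wasting from the return line (neglecting effluent solids): Q_w = V·X / (θ_c·X_r) = 1282 × 2930 / (9.64 × 8080) = 48.24 m³/d.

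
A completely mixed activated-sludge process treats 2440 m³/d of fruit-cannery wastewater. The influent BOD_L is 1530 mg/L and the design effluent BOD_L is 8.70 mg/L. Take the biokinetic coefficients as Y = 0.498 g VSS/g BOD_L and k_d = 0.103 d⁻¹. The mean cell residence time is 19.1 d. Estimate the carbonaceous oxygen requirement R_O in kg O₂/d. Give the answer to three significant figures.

Correct the yield for decay: Y_obs = Y/(1 + k_d θ_c) = 0.498 / (1 + 0.103 × 19.1) = 0.498 / 2.967 = 0.1678.
Mass of BOD_L removed per day: Q(S₀ − S) = 2440 × 1521 g/m³ = 3712 kg/d.
Biomass synthesised: P_X = Y_obs × 3712 = 623.0 kg VSS/d.
R_O = Q·ΔS − 1.42 P_X = 3712 − 884.6 = 2827 kg O₂/d.

R_O ≈ 2830 kg O₂/d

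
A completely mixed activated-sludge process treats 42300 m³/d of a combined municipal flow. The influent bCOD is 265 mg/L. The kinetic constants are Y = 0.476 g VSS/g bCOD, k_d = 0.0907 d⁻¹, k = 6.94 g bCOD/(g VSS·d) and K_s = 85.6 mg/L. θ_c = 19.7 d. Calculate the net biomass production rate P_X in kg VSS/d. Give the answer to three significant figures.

P_X ≈ 1890 kg VSS/d

For a completely mixed reactor with recycle the Lawrence–McCarty relation gives S = K_s·(1 + k_d·θ_c) / [θ_c·(Y·k − k_d) − 1] = 85.6 × (1 + 0.0907 × 19.7) / [19.7 × (0.476 × 6.94 − 0.0907) − 1] = 238.5 / 62.29 = 3.830 mg/L.
Observed yield with endogenous decay: Y_obs = Y / (1 + k_d·θ_c) = 0.476 / (1 + 0.0907 × 19.7) = 0.476 / 2.787 = 0.1708 g VSS/g bCOD.
Substrate removed = Q·(S₀ − S) = 42300 m³/d × (265 − 3.83) g/m³ = 1.1×10^7 g/d = 11047 kg/d.
So the net sludge growth is P_X = 0.1708 × 11047 = 1887 kg VSS/d.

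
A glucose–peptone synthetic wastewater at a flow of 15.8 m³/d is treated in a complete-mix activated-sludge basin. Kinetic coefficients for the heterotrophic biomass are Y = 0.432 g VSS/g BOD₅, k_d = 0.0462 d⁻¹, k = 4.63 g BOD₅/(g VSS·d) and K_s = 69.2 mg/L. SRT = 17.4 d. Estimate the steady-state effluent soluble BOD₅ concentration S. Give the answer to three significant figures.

S ≈ 3.78 mg/L

From the Monod/SRT balance for a CMAS, S = K_s·(1+k_d θ_c)/[θ_c·(Y k − k_d) − 1] = 69.2 × (1 + 0.0462 × 17.4) / [17.4 × (0.432 × 4.63 − 0.0462) − 1] = 124.8 / 33.00 = 3.783 mg/L.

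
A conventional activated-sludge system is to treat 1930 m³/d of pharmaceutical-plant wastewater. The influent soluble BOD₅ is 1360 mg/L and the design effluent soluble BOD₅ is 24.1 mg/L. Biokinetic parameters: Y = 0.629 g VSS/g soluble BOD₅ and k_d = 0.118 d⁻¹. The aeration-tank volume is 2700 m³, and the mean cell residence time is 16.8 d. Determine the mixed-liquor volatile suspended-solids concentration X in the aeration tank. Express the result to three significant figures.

Solving the biomass balance for X: X = Y Q (S₀−S) θ_c / [V (1+k_d θ_c)] = 0.629 × 1930 × (1360 − 24.1) × 16.8 / [2700 × (1 + 0.118 × 16.8)] = 3383 mg/L.

X ≈ 3380 mg/L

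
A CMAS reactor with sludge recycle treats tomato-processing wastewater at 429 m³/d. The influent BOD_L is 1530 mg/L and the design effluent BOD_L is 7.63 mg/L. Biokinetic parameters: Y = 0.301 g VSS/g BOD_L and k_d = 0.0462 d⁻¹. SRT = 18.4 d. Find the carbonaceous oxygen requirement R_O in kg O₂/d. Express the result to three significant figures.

Correct the yield for decay: Y_obs = Y/(1 + k_d θ_c) = 0.301 / (1 + 0.0462 × 18.4) = 0.301 / 1.850 = 0.1627.
Substrate removed = Q·(S₀ − S) = 429 m³/d × (1530 − 7.63) g/m³ = 6.53×10^5 g/d = 653.1 kg/d.
P_X = Y_obs·Q·(S₀ − S) = 0.1627 × 653.1 = 106.3 kg VSS/d.
R_O = Q·ΔS − 1.42 P_X = 653.1 − 150.9 = 502.2 kg O₂/d.

R_O ≈ 502 kg O₂/d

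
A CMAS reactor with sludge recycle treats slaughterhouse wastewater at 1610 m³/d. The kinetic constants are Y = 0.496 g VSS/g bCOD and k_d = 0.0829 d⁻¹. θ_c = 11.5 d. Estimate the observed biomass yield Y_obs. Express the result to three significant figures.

Observed yield with endogenous decay: Y_obs = Y / (1 + k_d·θ_c) = 0.496 / (1 + 0.0829 × 11.5) = 0.496 / 1.953 = 0.2539 g VSS/g bCOD.

Y_obs ≈ 0.254 g VSS/g bCOD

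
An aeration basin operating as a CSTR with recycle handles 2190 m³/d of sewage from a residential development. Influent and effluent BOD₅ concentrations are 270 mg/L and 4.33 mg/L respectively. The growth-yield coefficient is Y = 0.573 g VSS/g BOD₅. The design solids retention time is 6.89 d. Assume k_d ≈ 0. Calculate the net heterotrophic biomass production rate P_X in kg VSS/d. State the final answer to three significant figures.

P_X ≈ 333 kg VSS/d

Since k_d ≈ 0, Y_obs = Y = 0.573 g VSS/g BOD₅.
ΔS = 270 − 4.33 = 265.7 mg/L, so the substrate removal rate is 2190 × 265.7/1000 = 581.8 kg BOD₅/d.
So the net sludge growth is P_X = 0.5730 × 581.8 = 333.4 kg VSS/d.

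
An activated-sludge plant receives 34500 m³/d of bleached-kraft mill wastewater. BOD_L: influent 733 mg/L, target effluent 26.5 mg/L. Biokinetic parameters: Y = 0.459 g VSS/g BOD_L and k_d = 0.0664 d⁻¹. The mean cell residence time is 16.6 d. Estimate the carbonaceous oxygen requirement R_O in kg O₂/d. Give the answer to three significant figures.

R_O ≈ 16800 kg O₂/d

The observed yield is Y_obs = Y/(1 + k_d·θ_c) = 0.459 / (1 + 0.0664 × 16.6) = 0.459 / 2.102 = 0.2183 g VSS per g BOD_L removed.
Substrate removed = Q·(S₀ − S) = 34500 m³/d × (733 − 26.5) g/m³ = 2.44×10^7 g/d = 24374 kg/d.
P_X = Y_obs·Q·(S₀ − S) = 0.2183 × 24374 = 5322 kg VSS/d.
R_O = Q·ΔS − 1.42 P_X = 24374 − 7557 = 16817 kg O₂/d.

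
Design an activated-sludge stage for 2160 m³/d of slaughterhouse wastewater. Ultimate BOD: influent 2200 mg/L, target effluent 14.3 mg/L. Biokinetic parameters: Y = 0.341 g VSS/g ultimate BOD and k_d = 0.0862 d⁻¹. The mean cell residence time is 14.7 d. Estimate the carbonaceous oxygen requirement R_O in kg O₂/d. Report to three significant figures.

R_O ≈ 3710 kg O₂/d

Observed yield with endogenous decay: Y_obs = Y / (1 + k_d·θ_c) = 0.341 / (1 + 0.0862 × 14.7) = 0.341 / 2.267 = 0.1504 g VSS/g ultimate BOD.
Q·(S₀ − S) = 2160 × (2200 − 14.3) × 10⁻³ = 4721 kg/d removed.
Net sludge production P_X = 0.1504 × 4721 = 710.1 kg VSS/d.
Carbonaceous O₂ demand = substrate oxidised − cell-mass equivalent = 4721 − 1.42 × 710.1 = 3713 kg O₂/d.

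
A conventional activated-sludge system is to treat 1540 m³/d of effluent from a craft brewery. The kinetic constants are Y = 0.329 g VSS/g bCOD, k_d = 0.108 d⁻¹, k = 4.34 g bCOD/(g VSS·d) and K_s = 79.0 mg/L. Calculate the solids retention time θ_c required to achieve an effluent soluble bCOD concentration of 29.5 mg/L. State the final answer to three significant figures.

Specific growth rate at S = 29.5 mg/L: μ = YkS/(K_s+S) = 0.329·4.34·29.5/(79.0+29.5) = 0.3882 d⁻¹.
1/θ_c = 0.3882 − 0.108 = 0.2802 d⁻¹, so θ_c = 3.569 d.

θ_c ≈ 3.57 d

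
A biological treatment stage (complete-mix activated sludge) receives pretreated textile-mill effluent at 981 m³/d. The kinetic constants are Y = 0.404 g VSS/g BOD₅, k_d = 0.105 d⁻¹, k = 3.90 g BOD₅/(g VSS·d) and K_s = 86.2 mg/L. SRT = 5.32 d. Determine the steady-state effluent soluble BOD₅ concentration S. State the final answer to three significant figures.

For a completely mixed reactor with recycle the Lawrence–McCarty relation gives S = K_s·(1 + k_d·θ_c) / [θ_c·(Y·k − k_d) − 1] = 86.2 × (1 + 0.105 × 5.32) / [5.32 × (0.404 × 3.90 − 0.105) − 1] = 134.4 / 6.824 = 19.69 mg/L.

S ≈ 19.7 mg/L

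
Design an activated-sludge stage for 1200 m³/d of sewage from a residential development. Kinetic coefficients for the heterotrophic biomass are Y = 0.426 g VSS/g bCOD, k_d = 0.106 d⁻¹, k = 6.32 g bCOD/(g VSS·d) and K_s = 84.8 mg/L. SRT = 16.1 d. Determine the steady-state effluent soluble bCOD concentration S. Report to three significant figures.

S ≈ 5.65 mg/L

For a completely mixed reactor with recycle the Lawrence–McCarty relation gives S = K_s·(1 + k_d·θ_c) / [θ_c·(Y·k − k_d) − 1] = 84.8 × (1 + 0.106 × 16.1) / [16.1 × (0.426 × 6.32 − 0.106) − 1] = 229.5 / 40.64 = 5.648 mg/L.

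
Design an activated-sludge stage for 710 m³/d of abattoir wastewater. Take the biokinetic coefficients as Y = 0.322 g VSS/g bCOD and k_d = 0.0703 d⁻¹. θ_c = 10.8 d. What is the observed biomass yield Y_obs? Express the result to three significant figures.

Y_obs ≈ 0.183 g VSS/g bCOD

Y_obs = Y / (1 + k_d θ_c) = 0.322 / (1 + 0.0703 × 10.8) = 0.322 / 1.759 = 0.1830.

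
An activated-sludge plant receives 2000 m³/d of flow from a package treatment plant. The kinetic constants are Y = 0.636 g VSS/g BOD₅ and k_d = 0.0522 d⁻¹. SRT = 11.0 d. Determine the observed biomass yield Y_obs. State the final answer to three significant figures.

Observed yield with endogenous decay: Y_obs = Y / (1 + k_d·θ_c) = 0.636 / (1 + 0.0522 × 11.0) = 0.636 / 1.574 = 0.4040 g VSS/g BOD₅.

Y_obs ≈ 0.404 g VSS/g BOD₅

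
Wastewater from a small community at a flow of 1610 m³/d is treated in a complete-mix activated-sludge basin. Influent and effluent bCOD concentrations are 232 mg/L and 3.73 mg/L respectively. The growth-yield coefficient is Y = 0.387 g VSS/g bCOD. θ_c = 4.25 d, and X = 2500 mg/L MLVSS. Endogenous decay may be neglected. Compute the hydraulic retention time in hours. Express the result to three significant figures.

τ ≈ 3.60 h

With k_d = 0 the design equation reduces to V = Y Q (S₀−S) θ_c / X = 0.387 × 1610 × (232 − 3.73) × 4.25 / 2500 = 241.8 m³.
Hydraulic retention time τ = V/Q = 241.8 / 1610 = 0.1502 d = 3.604 h.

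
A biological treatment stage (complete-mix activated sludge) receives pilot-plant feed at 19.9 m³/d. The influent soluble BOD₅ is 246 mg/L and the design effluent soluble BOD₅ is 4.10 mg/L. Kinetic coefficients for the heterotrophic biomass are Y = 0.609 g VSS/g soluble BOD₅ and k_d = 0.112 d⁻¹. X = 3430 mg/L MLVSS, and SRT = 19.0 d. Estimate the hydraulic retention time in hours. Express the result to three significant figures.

τ ≈ 6.26 h

Rearranging the biomass balance for a CMAS with decay, V = Y·Q·ΔS·θ_c / [X·(1+k_d θ_c)] = 0.609 × 19.9 × (246 − 4.10) × 19.0 / [3430 × (1 + 0.112 × 19.0)] = 5.57×10^4 / 10729 = 5.192 m³.
Hydraulic retention time τ = V/Q = 5.192 / 19.9 = 0.2609 d = 6.261 h.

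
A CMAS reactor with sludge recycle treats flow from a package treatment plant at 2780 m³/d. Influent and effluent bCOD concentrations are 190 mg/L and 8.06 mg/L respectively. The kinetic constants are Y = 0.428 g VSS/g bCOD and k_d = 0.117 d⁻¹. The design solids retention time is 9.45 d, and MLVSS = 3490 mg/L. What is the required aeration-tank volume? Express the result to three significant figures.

V ≈ 278 m³

From the SRT design equation V = Y Q (S₀−S) θ_c / [X (1 + k_d θ_c)] = 0.428 × 2780 × (190 − 8.06) × 9.45 / [3490 × (1 + 0.117 × 9.45)] = 2.05×10^6 / 7349 = 278.4 m³.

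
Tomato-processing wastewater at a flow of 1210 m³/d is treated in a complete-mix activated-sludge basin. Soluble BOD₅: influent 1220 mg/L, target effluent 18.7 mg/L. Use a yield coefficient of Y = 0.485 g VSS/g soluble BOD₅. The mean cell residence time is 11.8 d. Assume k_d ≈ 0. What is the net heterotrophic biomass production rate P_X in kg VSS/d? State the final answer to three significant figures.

P_X ≈ 705 kg VSS/d

Since k_d ≈ 0, Y_obs = Y = 0.485 g VSS/g soluble BOD₅.
ΔS = 1220 − 18.7 = 1201 mg/L, so the substrate removal rate is 1210 × 1201/1000 = 1454 kg soluble BOD₅/d.
Biomass produced: P_X = Y_obs·Q·ΔS = 0.4850 × 1454 ≈ 705.0 kg VSS/d.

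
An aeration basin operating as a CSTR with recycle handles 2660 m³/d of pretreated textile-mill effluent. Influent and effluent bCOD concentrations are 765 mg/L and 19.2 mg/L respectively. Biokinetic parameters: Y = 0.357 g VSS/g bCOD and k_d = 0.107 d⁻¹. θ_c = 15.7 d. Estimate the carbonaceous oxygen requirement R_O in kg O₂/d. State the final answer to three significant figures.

R_O ≈ 1610 kg O₂/d

The observed yield is Y_obs = Y/(1 + k_d·θ_c) = 0.357 / (1 + 0.107 × 15.7) = 0.357 / 2.680 = 0.1332 g VSS per g bCOD removed.
Q·(S₀ − S) = 2660 × (765 − 19.2) × 10⁻³ = 1984 kg/d removed.
P_X = Y_obs·Q·(S₀ − S) = 0.1332 × 1984 = 264.3 kg VSS/d.
Carbonaceous O₂ demand = substrate oxidised − cell-mass equivalent = 1984 − 1.42 × 264.3 = 1609 kg O₂/d.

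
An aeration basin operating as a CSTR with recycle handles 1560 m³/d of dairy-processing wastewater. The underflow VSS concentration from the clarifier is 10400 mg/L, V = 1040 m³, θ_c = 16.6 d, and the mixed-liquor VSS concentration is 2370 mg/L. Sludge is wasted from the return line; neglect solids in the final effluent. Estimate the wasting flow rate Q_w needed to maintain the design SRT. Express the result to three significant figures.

Q_w ≈ 14.3 m³/d

Q_w = (V·X)/(θ_c X_r) = 1040 × 2370 / (16.6 × 10400) = 14.28 m³/d.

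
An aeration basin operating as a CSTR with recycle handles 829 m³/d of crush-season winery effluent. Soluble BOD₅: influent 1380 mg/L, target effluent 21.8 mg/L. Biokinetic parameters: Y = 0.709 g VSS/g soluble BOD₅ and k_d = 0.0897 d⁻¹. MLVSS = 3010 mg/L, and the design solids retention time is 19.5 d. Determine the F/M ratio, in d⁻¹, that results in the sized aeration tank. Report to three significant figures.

F/M ≈ 0.202 d⁻¹

Steady-state biomass mass balance: V·X·(1 + k_d·θ_c) = Y·Q·(S₀ − S)·θ_c, so V = 0.709 × 829 × (1380 − 21.8) × 19.5 / [3010 × (1 + 0.0897 × 19.5)] = 1.56×10^7 / 8275 = 1881 m³.
F/M = applied load / biomass = Q·S₀/(V·X) = 829 × 1380 / (1881 × 3010) = 0.2020 d⁻¹.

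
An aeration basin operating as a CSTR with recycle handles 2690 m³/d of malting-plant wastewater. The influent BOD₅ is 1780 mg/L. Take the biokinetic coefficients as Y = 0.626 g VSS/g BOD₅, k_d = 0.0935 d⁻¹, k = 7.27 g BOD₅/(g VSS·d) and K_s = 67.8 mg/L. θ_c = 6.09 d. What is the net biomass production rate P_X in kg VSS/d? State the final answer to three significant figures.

From the Monod/SRT balance for a CMAS, S = K_s·(1+k_d θ_c)/[θ_c·(Y k − k_d) − 1] = 67.8 × (1 + 0.0935 × 6.09) / [6.09 × (0.626 × 7.27 − 0.0935) − 1] = 106.4 / 26.15 = 4.070 mg/L.
Y_obs = Y / (1 + k_d θ_c) = 0.626 / (1 + 0.0935 × 6.09) = 0.626 / 1.569 = 0.3989.
Mass of BOD₅ removed per day: Q(S₀ − S) = 2690 × 1776 g/m³ = 4777 kg/d.
Biomass produced: P_X = Y_obs·Q·ΔS = 0.3989 × 4777 ≈ 1906 kg VSS/d.

P_X ≈ 1910 kg VSS/d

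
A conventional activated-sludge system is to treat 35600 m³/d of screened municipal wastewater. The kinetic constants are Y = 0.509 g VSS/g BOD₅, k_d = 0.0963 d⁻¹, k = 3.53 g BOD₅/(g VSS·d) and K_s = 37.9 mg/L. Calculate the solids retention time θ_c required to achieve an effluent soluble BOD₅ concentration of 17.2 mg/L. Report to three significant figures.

From 1/θ_c = Y·k·S/(K_s + S) − k_d: Y·k·S/(K_s+S) = 0.509 × 3.53 × 17.2 / (37.9 + 17.2) = 0.5609 d⁻¹.
Then 1/θ_c = μ − k_d = 0.5609 − 0.0963 = 0.4646 d⁻¹, giving θ_c = 2.152 d.

θ_c ≈ 2.15 d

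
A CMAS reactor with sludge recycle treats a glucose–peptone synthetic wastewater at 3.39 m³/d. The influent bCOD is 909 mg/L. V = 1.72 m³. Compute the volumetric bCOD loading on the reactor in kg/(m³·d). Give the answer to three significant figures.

Applied bCOD load per unit volume = Q·S₀/V = (3.39 × 909/1000)/1.720 = 1.792 kg bCOD·m⁻³·d⁻¹.

L_v ≈ 1.79 kg bCOD/(m³·d)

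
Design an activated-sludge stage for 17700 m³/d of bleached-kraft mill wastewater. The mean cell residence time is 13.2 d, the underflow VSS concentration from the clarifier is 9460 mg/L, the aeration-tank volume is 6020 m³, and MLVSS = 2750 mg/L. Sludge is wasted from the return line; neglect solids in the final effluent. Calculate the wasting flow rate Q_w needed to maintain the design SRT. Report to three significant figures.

Q_w = (V·X)/(θ_c X_r) = 6020 × 2750 / (13.2 × 9460) = 132.6 m³/d.

Q_w ≈ 133 m³/d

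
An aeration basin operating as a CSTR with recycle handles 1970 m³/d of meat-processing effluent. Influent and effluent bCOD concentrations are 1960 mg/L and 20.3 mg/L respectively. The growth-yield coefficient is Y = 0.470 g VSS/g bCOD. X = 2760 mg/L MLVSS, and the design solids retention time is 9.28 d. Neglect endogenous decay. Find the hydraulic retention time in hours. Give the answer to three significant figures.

τ ≈ 73.6 h

With k_d = 0 the design equation reduces to V = Y Q (S₀−S) θ_c / X = 0.470 × 1970 × (1960 − 20.3) × 9.28 / 2760 = 6039 m³.
Hydraulic retention time τ = V/Q = 6039 / 1970 = 3.065 d = 73.57 h.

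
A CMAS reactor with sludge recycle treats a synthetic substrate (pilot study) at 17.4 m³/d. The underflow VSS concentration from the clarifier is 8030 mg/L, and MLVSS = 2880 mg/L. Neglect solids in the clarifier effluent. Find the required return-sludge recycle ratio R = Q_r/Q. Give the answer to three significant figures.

R ≈ 0.559

Solids balance on the clarifier gives (1+R)X = R·X_r, so R = X/(X_r − X) = 2880 / (8030 − 2880) = 0.5592.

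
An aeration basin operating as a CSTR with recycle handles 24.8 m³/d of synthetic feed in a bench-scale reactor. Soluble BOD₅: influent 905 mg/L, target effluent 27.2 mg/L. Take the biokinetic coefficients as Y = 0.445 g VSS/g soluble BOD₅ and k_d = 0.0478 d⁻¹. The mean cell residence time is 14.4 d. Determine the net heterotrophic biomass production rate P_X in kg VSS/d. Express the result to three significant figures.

P_X ≈ 5.74 kg VSS/d

Observed yield with endogenous decay: Y_obs = Y / (1 + k_d·θ_c) = 0.445 / (1 + 0.0478 × 14.4) = 0.445 / 1.688 = 0.2636 g VSS/g soluble BOD₅.
Mass of soluble BOD₅ removed per day: Q(S₀ − S) = 24.8 × 877.8 g/m³ = 21.77 kg/d.
Net biomass production P_X = Y_obs × Q·(S₀ − S) = 0.2636 × 21.77 = 5.738 kg VSS/d.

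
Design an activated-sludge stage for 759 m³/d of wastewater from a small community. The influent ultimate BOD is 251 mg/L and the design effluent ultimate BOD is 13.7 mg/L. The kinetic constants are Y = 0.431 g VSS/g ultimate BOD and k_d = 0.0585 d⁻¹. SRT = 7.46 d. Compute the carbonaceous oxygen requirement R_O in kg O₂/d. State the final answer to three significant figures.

R_O ≈ 103 kg O₂/d

The observed yield is Y_obs = Y/(1 + k_d·θ_c) = 0.431 / (1 + 0.0585 × 7.46) = 0.431 / 1.436 = 0.3001 g VSS per g ultimate BOD removed.
ΔS = 251 − 13.7 = 237.3 mg/L, so the substrate removal rate is 759 × 237.3/1000 = 180.1 kg ultimate BOD/d.
Biomass synthesised: P_X = Y_obs × 180.1 = 54.04 kg VSS/d.
Carbonaceous O₂ demand = substrate oxidised − cell-mass equivalent = 180.1 − 1.42 × 54.04 = 103.4 kg O₂/d.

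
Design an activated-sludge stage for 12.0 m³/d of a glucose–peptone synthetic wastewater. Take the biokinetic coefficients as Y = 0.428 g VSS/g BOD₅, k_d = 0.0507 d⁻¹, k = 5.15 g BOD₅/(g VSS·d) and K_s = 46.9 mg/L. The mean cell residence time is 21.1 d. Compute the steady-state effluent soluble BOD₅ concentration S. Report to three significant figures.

S ≈ 2.18 mg/L

Effluent substrate depends only on kinetics and SRT: S = K_s(1 + k_d θ_c) / [θ_c(Yk − k_d) − 1] = 46.9 × (1 + 0.0507 × 21.1) / [21.1 × (0.428 × 5.15 − 0.0507) − 1] = 97.07 / 44.44 = 2.184 mg/L.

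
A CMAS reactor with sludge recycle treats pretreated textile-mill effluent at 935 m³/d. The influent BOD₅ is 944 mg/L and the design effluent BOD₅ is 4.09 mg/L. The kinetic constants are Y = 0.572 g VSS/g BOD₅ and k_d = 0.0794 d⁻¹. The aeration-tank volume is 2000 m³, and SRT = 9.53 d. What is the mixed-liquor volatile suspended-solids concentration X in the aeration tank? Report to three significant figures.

X ≈ 1360 mg/L

Solving the biomass balance for X: X = Y Q (S₀−S) θ_c / [V (1+k_d θ_c)] = 0.572 × 935 × (944 − 4.09) × 9.53 / [2000 × (1 + 0.0794 × 9.53)] = 1364 mg/L.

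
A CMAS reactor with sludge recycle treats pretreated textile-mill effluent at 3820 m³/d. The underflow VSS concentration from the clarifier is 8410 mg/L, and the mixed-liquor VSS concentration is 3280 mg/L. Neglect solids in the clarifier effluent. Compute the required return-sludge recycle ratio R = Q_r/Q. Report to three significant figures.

R ≈ 0.639

Solids balance on the clarifier gives (1+R)X = R·X_r, so R = X/(X_r − X) = 3280 / (8410 − 3280) = 0.6394.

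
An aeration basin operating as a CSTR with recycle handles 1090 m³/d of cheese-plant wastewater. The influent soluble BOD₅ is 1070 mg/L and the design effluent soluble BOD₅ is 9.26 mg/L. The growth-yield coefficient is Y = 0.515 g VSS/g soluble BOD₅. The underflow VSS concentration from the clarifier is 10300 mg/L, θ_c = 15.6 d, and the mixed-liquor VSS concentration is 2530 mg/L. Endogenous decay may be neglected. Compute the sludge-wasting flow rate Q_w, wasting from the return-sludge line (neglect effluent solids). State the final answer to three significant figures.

Biomass mass balance (decay neglected): V·X = Y·Q·(S₀ − S)·θ_c, so V = 0.515 × 1090 × (1070 − 9.26) × 15.6 / 2530 = 3672 m³.
Wasting from the return line (neglecting effluent solids): Q_w = V·X / (θ_c·X_r) = 3672 × 2530 / (15.6 × 10300) = 57.81 m³/d.

Q_w ≈ 57.8 m³/d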